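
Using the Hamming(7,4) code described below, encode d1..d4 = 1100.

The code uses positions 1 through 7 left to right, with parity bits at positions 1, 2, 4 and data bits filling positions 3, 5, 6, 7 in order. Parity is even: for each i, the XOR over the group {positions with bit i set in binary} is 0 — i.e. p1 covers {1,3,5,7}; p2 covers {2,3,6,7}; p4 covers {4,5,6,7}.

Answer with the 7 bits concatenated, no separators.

Place data at non-parity positions: p1 p2 1 p4 1 0 0
p1 (pos 1,3,5,7): XOR of data positions = 1⊕1⊕0 = 0
p2 (pos 2,3,6,7): XOR of data positions = 1⊕0⊕0 = 1
p4 (pos 4,5,6,7): XOR of data positions = 1⊕0⊕0 = 1
Codeword: 0111100

0111100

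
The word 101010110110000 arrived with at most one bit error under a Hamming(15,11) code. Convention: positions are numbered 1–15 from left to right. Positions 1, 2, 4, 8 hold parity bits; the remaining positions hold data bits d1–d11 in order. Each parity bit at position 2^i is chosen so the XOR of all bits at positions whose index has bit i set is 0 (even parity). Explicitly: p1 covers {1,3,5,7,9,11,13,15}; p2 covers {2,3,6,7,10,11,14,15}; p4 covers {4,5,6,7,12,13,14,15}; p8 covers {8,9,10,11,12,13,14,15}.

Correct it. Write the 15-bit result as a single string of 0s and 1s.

s1 (pos 1,3,5,7,9,11,13,15): 1⊕1⊕1⊕1⊕0⊕1⊕0⊕0 = 1
s2 (pos 2,3,6,7,10,11,14,15): 0⊕1⊕0⊕1⊕1⊕1⊕0⊕0 = 0
s4 (pos 4,5,6,7,12,13,14,15): 0⊕1⊕0⊕1⊕0⊕0⊕0⊕0 = 0
s8 (pos 8,9,10,11,12,13,14,15): 1⊕0⊕1⊕1⊕0⊕0⊕0⊕0 = 1
Syndrome s8…s1 = 1001 → error at position 9.
Flip position 9: 101010110110000 → 101010111110000

101010111110000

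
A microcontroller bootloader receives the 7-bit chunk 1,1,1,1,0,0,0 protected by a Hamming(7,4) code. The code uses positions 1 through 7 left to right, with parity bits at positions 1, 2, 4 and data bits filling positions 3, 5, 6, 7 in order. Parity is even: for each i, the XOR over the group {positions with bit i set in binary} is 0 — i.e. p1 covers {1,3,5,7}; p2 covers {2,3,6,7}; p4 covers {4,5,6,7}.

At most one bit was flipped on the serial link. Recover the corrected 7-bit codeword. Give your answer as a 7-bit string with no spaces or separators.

s1 (pos 1,3,5,7): 1⊕1⊕0⊕0 = 0
s2 (pos 2,3,6,7): 1⊕1⊕0⊕0 = 0
s4 (pos 4,5,6,7): 1⊕0⊕0⊕0 = 1
Syndrome s4…s1 = 100 → error at position 4.
Flip position 4: 1111000 → 1110000

1110000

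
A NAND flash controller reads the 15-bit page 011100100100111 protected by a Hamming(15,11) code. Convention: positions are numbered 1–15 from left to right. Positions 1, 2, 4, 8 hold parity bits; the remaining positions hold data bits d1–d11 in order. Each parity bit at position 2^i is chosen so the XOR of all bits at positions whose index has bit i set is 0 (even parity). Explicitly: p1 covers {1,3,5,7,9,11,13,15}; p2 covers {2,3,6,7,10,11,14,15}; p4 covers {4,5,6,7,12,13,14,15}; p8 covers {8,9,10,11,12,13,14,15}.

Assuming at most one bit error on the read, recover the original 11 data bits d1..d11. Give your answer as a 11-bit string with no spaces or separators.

10010100111

s1 (pos 1,3,5,7,9,11,13,15): 0⊕1⊕0⊕1⊕0⊕0⊕1⊕1 = 0
s2 (pos 2,3,6,7,10,11,14,15): 1⊕1⊕0⊕1⊕1⊕0⊕1⊕1 = 0
s4 (pos 4,5,6,7,12,13,14,15): 1⊕0⊕0⊕1⊕0⊕1⊕1⊕1 = 1
s8 (pos 8,9,10,11,12,13,14,15): 0⊕0⊕1⊕0⊕0⊕1⊕1⊕1 = 0
Syndrome s8…s1 = 0100 → error at position 4.
Flip position 4: 011100100100111 → 011000100100111
Read data bits from positions 3,5,6,7,9,10,11,12,13,14,15: 10010100111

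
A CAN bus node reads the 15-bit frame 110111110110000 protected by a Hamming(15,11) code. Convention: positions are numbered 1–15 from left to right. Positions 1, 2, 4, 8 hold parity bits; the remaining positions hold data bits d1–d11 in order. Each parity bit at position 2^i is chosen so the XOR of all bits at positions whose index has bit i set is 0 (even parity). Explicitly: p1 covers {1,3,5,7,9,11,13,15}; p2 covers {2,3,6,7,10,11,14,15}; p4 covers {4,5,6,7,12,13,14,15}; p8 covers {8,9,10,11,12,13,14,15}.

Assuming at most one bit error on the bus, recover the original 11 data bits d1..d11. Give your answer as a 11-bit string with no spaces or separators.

s1 (pos 1,3,5,7,9,11,13,15): 1⊕0⊕1⊕1⊕0⊕1⊕0⊕0 = 0
s2 (pos 2,3,6,7,10,11,14,15): 1⊕0⊕1⊕1⊕1⊕1⊕0⊕0 = 1
s4 (pos 4,5,6,7,12,13,14,15): 1⊕1⊕1⊕1⊕0⊕0⊕0⊕0 = 0
s8 (pos 8,9,10,11,12,13,14,15): 1⊕0⊕1⊕1⊕0⊕0⊕0⊕0 = 1
Syndrome s8…s1 = 1010 → error at position 10.
Flip position 10: 110111110110000 → 110111110010000
Read data bits from positions 3,5,6,7,9,10,11,12,13,14,15: 01110010000

01110010000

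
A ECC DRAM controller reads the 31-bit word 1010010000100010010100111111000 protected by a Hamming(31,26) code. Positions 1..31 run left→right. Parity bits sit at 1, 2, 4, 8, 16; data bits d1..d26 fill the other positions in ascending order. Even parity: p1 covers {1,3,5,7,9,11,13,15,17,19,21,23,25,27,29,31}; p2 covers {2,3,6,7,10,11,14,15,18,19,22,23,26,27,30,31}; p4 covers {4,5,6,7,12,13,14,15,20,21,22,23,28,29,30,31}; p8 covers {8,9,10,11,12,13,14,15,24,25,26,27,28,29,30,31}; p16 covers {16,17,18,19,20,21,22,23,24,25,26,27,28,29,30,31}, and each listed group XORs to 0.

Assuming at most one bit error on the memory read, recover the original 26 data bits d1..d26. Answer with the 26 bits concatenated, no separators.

s1 (pos 1,3,5,7,9,11,13,15,17,19,21,23,25,27,29,31): 1⊕1⊕0⊕0⊕0⊕1⊕0⊕1⊕0⊕0⊕0⊕1⊕1⊕1⊕0⊕0 = 1
s2 (pos 2,3,6,7,10,11,14,15,18,19,22,23,26,27,30,31): 0⊕1⊕1⊕0⊕0⊕1⊕0⊕1⊕1⊕0⊕0⊕1⊕1⊕1⊕0⊕0 = 0
s4 (pos 4,5,6,7,12,13,14,15,20,21,22,23,28,29,30,31): 0⊕0⊕1⊕0⊕0⊕0⊕0⊕1⊕1⊕0⊕0⊕1⊕1⊕0⊕0⊕0 = 1
s8 (pos 8,9,10,11,12,13,14,15,24,25,26,27,28,29,30,31): 0⊕0⊕0⊕1⊕0⊕0⊕0⊕1⊕1⊕1⊕1⊕1⊕1⊕0⊕0⊕0 = 1
s16 (pos 16,17,18,19,20,21,22,23,24,25,26,27,28,29,30,31): 0⊕0⊕1⊕0⊕1⊕0⊕0⊕1⊕1⊕1⊕1⊕1⊕1⊕0⊕0⊕0 = 0
Syndrome s16…s1 = 01101 → error at position 13.
Flip position 13: 1010010000100010010100111111000 → 1010010000101010010100111111000
Read data bits from positions 3,5,6,7,9,10,11,12,13,14,15,17,18,19,20,21,22,23,24,25,26,27,28,29,30,31: 10100010101010100111111000

10100010101010100111111000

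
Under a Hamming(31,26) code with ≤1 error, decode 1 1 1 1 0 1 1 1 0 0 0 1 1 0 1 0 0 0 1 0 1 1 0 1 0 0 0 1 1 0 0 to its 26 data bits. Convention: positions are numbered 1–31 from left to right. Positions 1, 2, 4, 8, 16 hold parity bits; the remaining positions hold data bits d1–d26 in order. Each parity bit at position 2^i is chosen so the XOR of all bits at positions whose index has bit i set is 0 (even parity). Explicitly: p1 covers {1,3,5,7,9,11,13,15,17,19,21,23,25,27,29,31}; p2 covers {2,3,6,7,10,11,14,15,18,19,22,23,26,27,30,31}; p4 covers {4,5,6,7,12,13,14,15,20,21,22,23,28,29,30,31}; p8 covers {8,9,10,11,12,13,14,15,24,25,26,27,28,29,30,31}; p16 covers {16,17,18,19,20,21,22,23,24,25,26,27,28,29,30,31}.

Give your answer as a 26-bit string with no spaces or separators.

10110101101001011010001100

s1 (pos 1,3,5,7,9,11,13,15,17,19,21,23,25,27,29,31): 1⊕1⊕0⊕1⊕0⊕0⊕1⊕1⊕0⊕1⊕1⊕0⊕0⊕0⊕1⊕0 = 0
s2 (pos 2,3,6,7,10,11,14,15,18,19,22,23,26,27,30,31): 1⊕1⊕1⊕1⊕0⊕0⊕0⊕1⊕0⊕1⊕1⊕0⊕0⊕0⊕0⊕0 = 1
s4 (pos 4,5,6,7,12,13,14,15,20,21,22,23,28,29,30,31): 1⊕0⊕1⊕1⊕1⊕1⊕0⊕1⊕0⊕1⊕1⊕0⊕1⊕1⊕0⊕0 = 0
s8 (pos 8,9,10,11,12,13,14,15,24,25,26,27,28,29,30,31): 1⊕0⊕0⊕0⊕1⊕1⊕0⊕1⊕1⊕0⊕0⊕0⊕1⊕1⊕0⊕0 = 1
s16 (pos 16,17,18,19,20,21,22,23,24,25,26,27,28,29,30,31): 0⊕0⊕0⊕1⊕0⊕1⊕1⊕0⊕1⊕0⊕0⊕0⊕1⊕1⊕0⊕0 = 0
Syndrome s16…s1 = 01010 → error at position 10.
Flip position 10: 1111011100011010001011010001100 → 1111011101011010001011010001100
Read data bits from positions 3,5,6,7,9,10,11,12,13,14,15,17,18,19,20,21,22,23,24,25,26,27,28,29,30,31: 10110101101001011010001100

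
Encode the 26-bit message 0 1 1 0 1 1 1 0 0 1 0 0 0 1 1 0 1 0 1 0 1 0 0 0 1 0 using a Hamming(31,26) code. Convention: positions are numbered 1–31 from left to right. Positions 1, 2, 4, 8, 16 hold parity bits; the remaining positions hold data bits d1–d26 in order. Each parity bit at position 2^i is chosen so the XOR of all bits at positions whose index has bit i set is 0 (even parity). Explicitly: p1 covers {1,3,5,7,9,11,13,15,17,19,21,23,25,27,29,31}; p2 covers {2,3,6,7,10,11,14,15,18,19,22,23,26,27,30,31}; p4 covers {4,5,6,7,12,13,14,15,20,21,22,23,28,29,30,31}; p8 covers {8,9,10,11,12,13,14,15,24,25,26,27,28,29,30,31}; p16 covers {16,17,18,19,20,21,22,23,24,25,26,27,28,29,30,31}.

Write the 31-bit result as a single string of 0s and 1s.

0000110111100100001101010100010

Place data at non-parity positions: p1 p2 0 p4 1 1 0 p8 1 1 1 0 0 1 0 p16 0 0 1 1 0 1 0 1 0 1 0 0 0 1 0
p1 (pos 1,3,5,7,9,11,13,15,17,19,21,23,25,27,29,31): XOR of data positions = 0⊕1⊕0⊕1⊕1⊕0⊕0⊕0⊕1⊕0⊕0⊕0⊕0⊕0⊕0 = 0
p2 (pos 2,3,6,7,10,11,14,15,18,19,22,23,26,27,30,31): XOR of data positions = 0⊕1⊕0⊕1⊕1⊕1⊕0⊕0⊕1⊕1⊕0⊕1⊕0⊕1⊕0 = 0
p4 (pos 4,5,6,7,12,13,14,15,20,21,22,23,28,29,30,31): XOR of data positions = 1⊕1⊕0⊕0⊕0⊕1⊕0⊕1⊕0⊕1⊕0⊕0⊕0⊕1⊕0 = 0
p8 (pos 8,9,10,11,12,13,14,15,24,25,26,27,28,29,30,31): XOR of data positions = 1⊕1⊕1⊕0⊕0⊕1⊕0⊕1⊕0⊕1⊕0⊕0⊕0⊕1⊕0 = 1
p16 (pos 16,17,18,19,20,21,22,23,24,25,26,27,28,29,30,31): XOR of data positions = 0⊕0⊕1⊕1⊕0⊕1⊕0⊕1⊕0⊕1⊕0⊕0⊕0⊕1⊕0 = 0
Codeword: 0000110111100100001101010100010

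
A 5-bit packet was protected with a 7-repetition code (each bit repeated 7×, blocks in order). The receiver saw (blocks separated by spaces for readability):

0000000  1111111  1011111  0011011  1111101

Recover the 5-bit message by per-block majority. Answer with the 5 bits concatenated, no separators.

01111

Block 1 (0000000): 0 ones → 0
Block 2 (1111111): 7 ones → 1
Block 3 (1011111): 6 ones → 1
Block 4 (0011011): 4 ones → 1
Block 5 (1111101): 6 ones → 1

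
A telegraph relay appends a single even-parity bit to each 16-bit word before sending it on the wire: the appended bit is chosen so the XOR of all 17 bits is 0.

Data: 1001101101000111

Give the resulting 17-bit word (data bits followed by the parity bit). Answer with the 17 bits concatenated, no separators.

XOR of the 16 data bits: 1⊕0⊕0⊕1⊕1⊕0⊕1⊕1⊕0⊕1⊕0⊕0⊕0⊕1⊕1⊕1 = 1
Parity bit = 1 (so all 17 bits XOR to 0).

10011011010001111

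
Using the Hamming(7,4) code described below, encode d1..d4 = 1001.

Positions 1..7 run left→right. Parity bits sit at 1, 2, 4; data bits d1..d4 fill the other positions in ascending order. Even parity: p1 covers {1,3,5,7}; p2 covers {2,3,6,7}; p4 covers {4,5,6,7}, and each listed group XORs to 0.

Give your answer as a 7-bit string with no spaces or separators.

Place data at non-parity positions: p1 p2 1 p4 0 0 1
p1 (pos 1,3,5,7): XOR of data positions = 1⊕0⊕1 = 0
p2 (pos 2,3,6,7): XOR of data positions = 1⊕0⊕1 = 0
p4 (pos 4,5,6,7): XOR of data positions = 0⊕0⊕1 = 1
Codeword: 0011001

0011001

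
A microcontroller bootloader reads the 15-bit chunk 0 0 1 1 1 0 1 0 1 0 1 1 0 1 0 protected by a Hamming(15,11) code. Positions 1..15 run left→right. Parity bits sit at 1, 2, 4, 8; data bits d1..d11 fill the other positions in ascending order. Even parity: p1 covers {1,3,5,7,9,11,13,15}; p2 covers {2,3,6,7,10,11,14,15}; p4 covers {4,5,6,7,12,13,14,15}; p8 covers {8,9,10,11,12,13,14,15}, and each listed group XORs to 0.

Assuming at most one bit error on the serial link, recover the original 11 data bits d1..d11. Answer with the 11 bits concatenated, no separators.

10011011010

s1 (pos 1,3,5,7,9,11,13,15): 0⊕1⊕1⊕1⊕1⊕1⊕0⊕0 = 1
s2 (pos 2,3,6,7,10,11,14,15): 0⊕1⊕0⊕1⊕0⊕1⊕1⊕0 = 0
s4 (pos 4,5,6,7,12,13,14,15): 1⊕1⊕0⊕1⊕1⊕0⊕1⊕0 = 1
s8 (pos 8,9,10,11,12,13,14,15): 0⊕1⊕0⊕1⊕1⊕0⊕1⊕0 = 0
Syndrome s8…s1 = 0101 → error at position 5.
Flip position 5: 001110101011010 → 001100101011010
Read data bits from positions 3,5,6,7,9,10,11,12,13,14,15: 10011011010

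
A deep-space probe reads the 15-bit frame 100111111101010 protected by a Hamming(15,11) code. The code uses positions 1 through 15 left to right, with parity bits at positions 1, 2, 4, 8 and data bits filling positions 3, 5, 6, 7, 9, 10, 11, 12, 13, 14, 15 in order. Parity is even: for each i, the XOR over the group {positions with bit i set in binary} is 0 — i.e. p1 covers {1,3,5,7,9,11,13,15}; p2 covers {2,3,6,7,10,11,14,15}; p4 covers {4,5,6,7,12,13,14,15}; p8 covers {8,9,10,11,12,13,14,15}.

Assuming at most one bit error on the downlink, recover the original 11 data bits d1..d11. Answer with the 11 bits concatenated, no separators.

s1 (pos 1,3,5,7,9,11,13,15): 1⊕0⊕1⊕1⊕1⊕0⊕0⊕0 = 0
s2 (pos 2,3,6,7,10,11,14,15): 0⊕0⊕1⊕1⊕1⊕0⊕1⊕0 = 0
s4 (pos 4,5,6,7,12,13,14,15): 1⊕1⊕1⊕1⊕1⊕0⊕1⊕0 = 0
s8 (pos 8,9,10,11,12,13,14,15): 1⊕1⊕1⊕0⊕1⊕0⊕1⊕0 = 1
Syndrome s8…s1 = 1000 → error at position 8.
Flip position 8: 100111111101010 → 100111101101010
Read data bits from positions 3,5,6,7,9,10,11,12,13,14,15: 01111101010

01111101010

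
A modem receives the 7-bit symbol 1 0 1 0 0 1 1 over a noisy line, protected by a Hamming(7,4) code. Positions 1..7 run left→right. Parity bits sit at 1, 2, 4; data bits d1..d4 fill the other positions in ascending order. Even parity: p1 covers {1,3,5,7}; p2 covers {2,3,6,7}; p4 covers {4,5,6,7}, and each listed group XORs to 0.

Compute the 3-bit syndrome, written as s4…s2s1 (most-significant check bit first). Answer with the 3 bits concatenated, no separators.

s1 (pos 1,3,5,7): 1⊕1⊕0⊕1 = 1
s2 (pos 2,3,6,7): 0⊕1⊕1⊕1 = 1
s4 (pos 4,5,6,7): 0⊕0⊕1⊕1 = 0
Syndrome s4…s1 = 011 → error at position 3.

011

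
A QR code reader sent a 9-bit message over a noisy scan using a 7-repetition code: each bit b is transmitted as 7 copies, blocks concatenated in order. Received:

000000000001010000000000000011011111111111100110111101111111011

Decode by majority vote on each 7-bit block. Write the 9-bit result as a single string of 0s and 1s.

Block 1 (0000000): 0 ones → 0
Block 2 (0000101): 2 ones → 0
Block 3 (0000000): 0 ones → 0
Block 4 (0000000): 0 ones → 0
Block 5 (1101111): 6 ones → 1
Block 6 (1111111): 7 ones → 1
Block 7 (1001101): 4 ones → 1
Block 8 (1110111): 6 ones → 1
Block 9 (1111011): 6 ones → 1

000011111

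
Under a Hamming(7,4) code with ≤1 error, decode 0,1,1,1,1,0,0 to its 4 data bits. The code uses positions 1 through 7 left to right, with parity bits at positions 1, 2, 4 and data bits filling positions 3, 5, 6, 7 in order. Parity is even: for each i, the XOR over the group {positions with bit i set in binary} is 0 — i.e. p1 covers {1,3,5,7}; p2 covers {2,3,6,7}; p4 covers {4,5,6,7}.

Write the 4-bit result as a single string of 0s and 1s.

s1 (pos 1,3,5,7): 0⊕1⊕1⊕0 = 0
s2 (pos 2,3,6,7): 1⊕1⊕0⊕0 = 0
s4 (pos 4,5,6,7): 1⊕1⊕0⊕0 = 0
Syndrome s4…s1 = 000 → no error.
Read data bits from positions 3,5,6,7: 1100

1100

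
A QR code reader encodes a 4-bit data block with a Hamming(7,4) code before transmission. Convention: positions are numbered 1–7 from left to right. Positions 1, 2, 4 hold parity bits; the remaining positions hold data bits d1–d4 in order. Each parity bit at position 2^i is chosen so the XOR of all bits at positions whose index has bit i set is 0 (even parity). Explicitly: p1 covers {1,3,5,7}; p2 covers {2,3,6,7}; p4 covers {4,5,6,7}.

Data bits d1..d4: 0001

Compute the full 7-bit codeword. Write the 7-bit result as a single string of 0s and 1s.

Place data at non-parity positions: p1 p2 0 p4 0 0 1
p1 (pos 1,3,5,7): XOR of data positions = 0⊕0⊕1 = 1
p2 (pos 2,3,6,7): XOR of data positions = 0⊕0⊕1 = 1
p4 (pos 4,5,6,7): XOR of data positions = 0⊕0⊕1 = 1
Codeword: 1101001

1101001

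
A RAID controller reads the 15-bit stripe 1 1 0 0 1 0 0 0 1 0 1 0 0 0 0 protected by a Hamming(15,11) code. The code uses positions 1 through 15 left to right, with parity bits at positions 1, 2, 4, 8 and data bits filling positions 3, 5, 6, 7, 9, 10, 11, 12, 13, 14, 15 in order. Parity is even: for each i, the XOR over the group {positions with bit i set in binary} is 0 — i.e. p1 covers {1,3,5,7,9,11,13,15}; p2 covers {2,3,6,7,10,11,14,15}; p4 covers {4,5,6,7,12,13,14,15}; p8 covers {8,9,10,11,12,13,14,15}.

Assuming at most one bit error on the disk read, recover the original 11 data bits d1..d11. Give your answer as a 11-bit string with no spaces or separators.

01001010000

s1 (pos 1,3,5,7,9,11,13,15): 1⊕0⊕1⊕0⊕1⊕1⊕0⊕0 = 0
s2 (pos 2,3,6,7,10,11,14,15): 1⊕0⊕0⊕0⊕0⊕1⊕0⊕0 = 0
s4 (pos 4,5,6,7,12,13,14,15): 0⊕1⊕0⊕0⊕0⊕0⊕0⊕0 = 1
s8 (pos 8,9,10,11,12,13,14,15): 0⊕1⊕0⊕1⊕0⊕0⊕0⊕0 = 0
Syndrome s8…s1 = 0100 → error at position 4.
Flip position 4: 110010001010000 → 110110001010000
Read data bits from positions 3,5,6,7,9,10,11,12,13,14,15: 01001010000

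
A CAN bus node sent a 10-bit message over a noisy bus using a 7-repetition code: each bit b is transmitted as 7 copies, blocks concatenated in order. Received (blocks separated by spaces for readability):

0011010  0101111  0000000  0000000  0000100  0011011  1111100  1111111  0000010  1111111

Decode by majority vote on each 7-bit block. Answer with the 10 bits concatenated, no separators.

0100011101

Block 1 (0011010): 3 ones → 0
Block 2 (0101111): 5 ones → 1
Block 3 (0000000): 0 ones → 0
Block 4 (0000000): 0 ones → 0
Block 5 (0000100): 1 one → 0
Block 6 (0011011): 4 ones → 1
Block 7 (1111100): 5 ones → 1
Block 8 (1111111): 7 ones → 1
Block 9 (0000010): 1 one → 0
Block 10 (1111111): 7 ones → 1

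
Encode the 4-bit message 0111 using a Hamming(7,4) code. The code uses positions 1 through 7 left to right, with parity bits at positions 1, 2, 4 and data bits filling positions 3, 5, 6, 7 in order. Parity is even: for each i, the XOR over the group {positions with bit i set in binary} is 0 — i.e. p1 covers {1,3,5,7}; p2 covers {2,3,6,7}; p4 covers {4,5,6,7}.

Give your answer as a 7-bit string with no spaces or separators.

Place data at non-parity positions: p1 p2 0 p4 1 1 1
p1 (pos 1,3,5,7): XOR of data positions = 0⊕1⊕1 = 0
p2 (pos 2,3,6,7): XOR of data positions = 0⊕1⊕1 = 0
p4 (pos 4,5,6,7): XOR of data positions = 1⊕1⊕1 = 1
Codeword: 0001111

0001111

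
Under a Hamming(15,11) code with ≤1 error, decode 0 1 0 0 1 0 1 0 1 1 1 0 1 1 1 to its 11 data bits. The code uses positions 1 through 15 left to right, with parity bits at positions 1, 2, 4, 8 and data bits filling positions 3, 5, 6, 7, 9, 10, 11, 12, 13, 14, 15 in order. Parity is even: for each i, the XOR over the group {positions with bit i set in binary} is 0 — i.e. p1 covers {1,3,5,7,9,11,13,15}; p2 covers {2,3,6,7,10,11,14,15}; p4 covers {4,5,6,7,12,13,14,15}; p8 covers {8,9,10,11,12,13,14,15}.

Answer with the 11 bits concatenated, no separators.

s1 (pos 1,3,5,7,9,11,13,15): 0⊕0⊕1⊕1⊕1⊕1⊕1⊕1 = 0
s2 (pos 2,3,6,7,10,11,14,15): 1⊕0⊕0⊕1⊕1⊕1⊕1⊕1 = 0
s4 (pos 4,5,6,7,12,13,14,15): 0⊕1⊕0⊕1⊕0⊕1⊕1⊕1 = 1
s8 (pos 8,9,10,11,12,13,14,15): 0⊕1⊕1⊕1⊕0⊕1⊕1⊕1 = 0
Syndrome s8…s1 = 0100 → error at position 4.
Flip position 4: 010010101110111 → 010110101110111
Read data bits from positions 3,5,6,7,9,10,11,12,13,14,15: 01011110111

01011110111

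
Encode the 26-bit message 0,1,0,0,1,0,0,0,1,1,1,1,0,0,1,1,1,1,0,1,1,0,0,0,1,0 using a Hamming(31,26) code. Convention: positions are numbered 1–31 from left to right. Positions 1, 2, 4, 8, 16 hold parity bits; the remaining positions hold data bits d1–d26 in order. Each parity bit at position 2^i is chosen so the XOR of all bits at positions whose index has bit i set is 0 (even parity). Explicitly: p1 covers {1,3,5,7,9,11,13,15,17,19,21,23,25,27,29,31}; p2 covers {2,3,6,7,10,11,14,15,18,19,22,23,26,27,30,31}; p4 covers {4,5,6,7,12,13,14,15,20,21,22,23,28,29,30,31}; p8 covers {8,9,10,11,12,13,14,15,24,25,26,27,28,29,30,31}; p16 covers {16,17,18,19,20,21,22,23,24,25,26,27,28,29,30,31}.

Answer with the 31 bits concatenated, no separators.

Place data at non-parity positions: p1 p2 0 p4 1 0 0 p8 1 0 0 0 1 1 1 p16 1 0 0 1 1 1 1 0 1 1 0 0 0 1 0
p1 (pos 1,3,5,7,9,11,13,15,17,19,21,23,25,27,29,31): XOR of data positions = 0⊕1⊕0⊕1⊕0⊕1⊕1⊕1⊕0⊕1⊕1⊕1⊕0⊕0⊕0 = 0
p2 (pos 2,3,6,7,10,11,14,15,18,19,22,23,26,27,30,31): XOR of data positions = 0⊕0⊕0⊕0⊕0⊕1⊕1⊕0⊕0⊕1⊕1⊕1⊕0⊕1⊕0 = 0
p4 (pos 4,5,6,7,12,13,14,15,20,21,22,23,28,29,30,31): XOR of data positions = 1⊕0⊕0⊕0⊕1⊕1⊕1⊕1⊕1⊕1⊕1⊕0⊕0⊕1⊕0 = 1
p8 (pos 8,9,10,11,12,13,14,15,24,25,26,27,28,29,30,31): XOR of data positions = 1⊕0⊕0⊕0⊕1⊕1⊕1⊕0⊕1⊕1⊕0⊕0⊕0⊕1⊕0 = 1
p16 (pos 16,17,18,19,20,21,22,23,24,25,26,27,28,29,30,31): XOR of data positions = 1⊕0⊕0⊕1⊕1⊕1⊕1⊕0⊕1⊕1⊕0⊕0⊕0⊕1⊕0 = 0
Codeword: 0001100110001110100111101100010

0001100110001110100111101100010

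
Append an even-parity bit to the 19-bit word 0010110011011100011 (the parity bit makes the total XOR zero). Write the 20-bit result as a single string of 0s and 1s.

XOR of the 19 data bits: 0⊕0⊕1⊕0⊕1⊕1⊕0⊕0⊕1⊕1⊕0⊕1⊕1⊕1⊕0⊕0⊕0⊕1⊕1 = 0
Parity bit = 0 (so all 20 bits XOR to 0).

00101100110111000110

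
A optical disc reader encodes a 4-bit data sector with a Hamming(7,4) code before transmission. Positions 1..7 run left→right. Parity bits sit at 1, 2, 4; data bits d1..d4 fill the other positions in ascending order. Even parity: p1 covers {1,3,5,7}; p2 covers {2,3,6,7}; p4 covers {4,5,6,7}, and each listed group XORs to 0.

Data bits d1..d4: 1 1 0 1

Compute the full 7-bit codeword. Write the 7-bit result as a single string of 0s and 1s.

1010101

Place data at non-parity positions: p1 p2 1 p4 1 0 1
p1 (pos 1,3,5,7): XOR of data positions = 1⊕1⊕1 = 1
p2 (pos 2,3,6,7): XOR of data positions = 1⊕0⊕1 = 0
p4 (pos 4,5,6,7): XOR of data positions = 1⊕0⊕1 = 0
Codeword: 1010101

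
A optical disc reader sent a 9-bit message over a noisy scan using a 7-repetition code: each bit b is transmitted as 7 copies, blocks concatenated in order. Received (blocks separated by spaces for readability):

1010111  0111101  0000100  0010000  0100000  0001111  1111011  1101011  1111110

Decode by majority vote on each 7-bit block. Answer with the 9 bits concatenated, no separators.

Block 1 (1010111): 5 ones → 1
Block 2 (0111101): 5 ones → 1
Block 3 (0000100): 1 one → 0
Block 4 (0010000): 1 one → 0
Block 5 (0100000): 1 one → 0
Block 6 (0001111): 4 ones → 1
Block 7 (1111011): 6 ones → 1
Block 8 (1101011): 5 ones → 1
Block 9 (1111110): 6 ones → 1

110001111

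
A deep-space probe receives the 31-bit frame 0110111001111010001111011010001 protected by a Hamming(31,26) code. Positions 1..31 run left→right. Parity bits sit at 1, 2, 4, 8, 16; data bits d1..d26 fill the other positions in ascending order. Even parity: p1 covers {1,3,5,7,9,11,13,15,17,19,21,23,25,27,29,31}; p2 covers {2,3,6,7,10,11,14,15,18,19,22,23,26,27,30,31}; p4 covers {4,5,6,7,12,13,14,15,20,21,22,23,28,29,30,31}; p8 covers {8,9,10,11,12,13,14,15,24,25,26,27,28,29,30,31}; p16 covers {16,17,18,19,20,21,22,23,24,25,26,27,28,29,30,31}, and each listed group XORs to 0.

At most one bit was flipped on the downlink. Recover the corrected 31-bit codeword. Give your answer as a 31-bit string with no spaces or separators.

0110111001011010001111011010001

s1 (pos 1,3,5,7,9,11,13,15,17,19,21,23,25,27,29,31): 0⊕1⊕1⊕1⊕0⊕1⊕1⊕1⊕0⊕1⊕1⊕0⊕1⊕1⊕0⊕1 = 1
s2 (pos 2,3,6,7,10,11,14,15,18,19,22,23,26,27,30,31): 1⊕1⊕1⊕1⊕1⊕1⊕0⊕1⊕0⊕1⊕1⊕0⊕0⊕1⊕0⊕1 = 1
s4 (pos 4,5,6,7,12,13,14,15,20,21,22,23,28,29,30,31): 0⊕1⊕1⊕1⊕1⊕1⊕0⊕1⊕1⊕1⊕1⊕0⊕0⊕0⊕0⊕1 = 0
s8 (pos 8,9,10,11,12,13,14,15,24,25,26,27,28,29,30,31): 0⊕0⊕1⊕1⊕1⊕1⊕0⊕1⊕1⊕1⊕0⊕1⊕0⊕0⊕0⊕1 = 1
s16 (pos 16,17,18,19,20,21,22,23,24,25,26,27,28,29,30,31): 0⊕0⊕0⊕1⊕1⊕1⊕1⊕0⊕1⊕1⊕0⊕1⊕0⊕0⊕0⊕1 = 0
Syndrome s16…s1 = 01011 → error at position 11.
Flip position 11: 0110111001111010001111011010001 → 0110111001011010001111011010001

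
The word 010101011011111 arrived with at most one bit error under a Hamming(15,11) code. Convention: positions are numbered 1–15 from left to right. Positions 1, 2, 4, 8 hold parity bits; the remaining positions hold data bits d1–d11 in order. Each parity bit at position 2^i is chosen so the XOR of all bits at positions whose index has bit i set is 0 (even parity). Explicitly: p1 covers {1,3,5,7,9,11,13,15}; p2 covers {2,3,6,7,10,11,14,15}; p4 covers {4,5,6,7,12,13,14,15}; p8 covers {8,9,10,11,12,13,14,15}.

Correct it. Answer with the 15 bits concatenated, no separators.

s1 (pos 1,3,5,7,9,11,13,15): 0⊕0⊕0⊕0⊕1⊕1⊕1⊕1 = 0
s2 (pos 2,3,6,7,10,11,14,15): 1⊕0⊕1⊕0⊕0⊕1⊕1⊕1 = 1
s4 (pos 4,5,6,7,12,13,14,15): 1⊕0⊕1⊕0⊕1⊕1⊕1⊕1 = 0
s8 (pos 8,9,10,11,12,13,14,15): 1⊕1⊕0⊕1⊕1⊕1⊕1⊕1 = 1
Syndrome s8…s1 = 1010 → error at position 10.
Flip position 10: 010101011011111 → 010101011111111

010101011111111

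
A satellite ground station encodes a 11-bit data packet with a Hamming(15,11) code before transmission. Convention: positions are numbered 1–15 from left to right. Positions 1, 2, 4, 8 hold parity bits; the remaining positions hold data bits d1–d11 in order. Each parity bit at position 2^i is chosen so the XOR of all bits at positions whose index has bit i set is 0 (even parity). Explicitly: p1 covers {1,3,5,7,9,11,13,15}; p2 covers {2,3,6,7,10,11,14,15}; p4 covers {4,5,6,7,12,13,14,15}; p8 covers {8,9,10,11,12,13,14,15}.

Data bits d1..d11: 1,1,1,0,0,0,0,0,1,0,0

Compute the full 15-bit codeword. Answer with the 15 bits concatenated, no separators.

Place data at non-parity positions: p1 p2 1 p4 1 1 0 p8 0 0 0 0 1 0 0
p1 (pos 1,3,5,7,9,11,13,15): XOR of data positions = 1⊕1⊕0⊕0⊕0⊕1⊕0 = 1
p2 (pos 2,3,6,7,10,11,14,15): XOR of data positions = 1⊕1⊕0⊕0⊕0⊕0⊕0 = 0
p4 (pos 4,5,6,7,12,13,14,15): XOR of data positions = 1⊕1⊕0⊕0⊕1⊕0⊕0 = 1
p8 (pos 8,9,10,11,12,13,14,15): XOR of data positions = 0⊕0⊕0⊕0⊕1⊕0⊕0 = 1
Codeword: 101111010000100

101111010000100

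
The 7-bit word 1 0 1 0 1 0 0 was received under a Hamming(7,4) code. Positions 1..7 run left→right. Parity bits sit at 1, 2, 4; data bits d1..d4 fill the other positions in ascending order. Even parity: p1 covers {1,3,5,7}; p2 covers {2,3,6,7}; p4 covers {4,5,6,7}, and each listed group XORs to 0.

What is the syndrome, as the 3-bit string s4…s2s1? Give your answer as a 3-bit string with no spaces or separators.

111

s1 (pos 1,3,5,7): 1⊕1⊕1⊕0 = 1
s2 (pos 2,3,6,7): 0⊕1⊕0⊕0 = 1
s4 (pos 4,5,6,7): 0⊕1⊕0⊕0 = 1
Syndrome s4…s1 = 111 → error at position 7.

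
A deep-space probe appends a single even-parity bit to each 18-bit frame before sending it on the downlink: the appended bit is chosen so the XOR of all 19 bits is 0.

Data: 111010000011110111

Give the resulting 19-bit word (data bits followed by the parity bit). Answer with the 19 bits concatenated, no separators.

XOR of the 18 data bits: 1⊕1⊕1⊕0⊕1⊕0⊕0⊕0⊕0⊕0⊕1⊕1⊕1⊕1⊕0⊕1⊕1⊕1 = 1
Parity bit = 1 (so all 19 bits XOR to 0).

1110100000111101111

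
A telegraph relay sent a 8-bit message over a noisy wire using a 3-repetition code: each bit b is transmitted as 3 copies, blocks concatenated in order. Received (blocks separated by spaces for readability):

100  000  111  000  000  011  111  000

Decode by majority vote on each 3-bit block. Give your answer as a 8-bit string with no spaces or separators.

00100110

Block 1 (100): 1 one → 0
Block 2 (000): 0 ones → 0
Block 3 (111): 3 ones → 1
Block 4 (000): 0 ones → 0
Block 5 (000): 0 ones → 0
Block 6 (011): 2 ones → 1
Block 7 (111): 3 ones → 1
Block 8 (000): 0 ones → 0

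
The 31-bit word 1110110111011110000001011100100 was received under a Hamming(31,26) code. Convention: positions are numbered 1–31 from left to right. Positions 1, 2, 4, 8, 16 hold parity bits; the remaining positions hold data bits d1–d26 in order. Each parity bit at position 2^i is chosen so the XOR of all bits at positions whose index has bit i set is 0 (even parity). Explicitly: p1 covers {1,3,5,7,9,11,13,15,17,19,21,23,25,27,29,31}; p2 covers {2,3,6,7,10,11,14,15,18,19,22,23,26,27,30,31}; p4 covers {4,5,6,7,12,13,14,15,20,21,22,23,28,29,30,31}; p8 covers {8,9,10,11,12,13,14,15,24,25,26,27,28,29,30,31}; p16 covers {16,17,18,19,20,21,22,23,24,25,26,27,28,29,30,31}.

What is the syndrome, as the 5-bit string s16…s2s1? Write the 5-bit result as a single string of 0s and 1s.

s1 (pos 1,3,5,7,9,11,13,15,17,19,21,23,25,27,29,31): 1⊕1⊕1⊕0⊕1⊕0⊕1⊕1⊕0⊕0⊕0⊕0⊕1⊕0⊕1⊕0 = 0
s2 (pos 2,3,6,7,10,11,14,15,18,19,22,23,26,27,30,31): 1⊕1⊕1⊕0⊕1⊕0⊕1⊕1⊕0⊕0⊕1⊕0⊕1⊕0⊕0⊕0 = 0
s4 (pos 4,5,6,7,12,13,14,15,20,21,22,23,28,29,30,31): 0⊕1⊕1⊕0⊕1⊕1⊕1⊕1⊕0⊕0⊕1⊕0⊕0⊕1⊕0⊕0 = 0
s8 (pos 8,9,10,11,12,13,14,15,24,25,26,27,28,29,30,31): 1⊕1⊕1⊕0⊕1⊕1⊕1⊕1⊕1⊕1⊕1⊕0⊕0⊕1⊕0⊕0 = 1
s16 (pos 16,17,18,19,20,21,22,23,24,25,26,27,28,29,30,31): 0⊕0⊕0⊕0⊕0⊕0⊕1⊕0⊕1⊕1⊕1⊕0⊕0⊕1⊕0⊕0 = 1
Syndrome s16…s1 = 11000 → error at position 24.

11000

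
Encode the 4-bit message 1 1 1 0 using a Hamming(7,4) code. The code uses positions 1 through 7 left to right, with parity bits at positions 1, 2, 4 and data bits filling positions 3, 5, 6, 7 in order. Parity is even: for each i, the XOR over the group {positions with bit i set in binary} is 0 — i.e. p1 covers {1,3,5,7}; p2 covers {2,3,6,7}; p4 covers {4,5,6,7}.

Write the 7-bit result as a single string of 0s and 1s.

Place data at non-parity positions: p1 p2 1 p4 1 1 0
p1 (pos 1,3,5,7): XOR of data positions = 1⊕1⊕0 = 0
p2 (pos 2,3,6,7): XOR of data positions = 1⊕1⊕0 = 0
p4 (pos 4,5,6,7): XOR of data positions = 1⊕1⊕0 = 0
Codeword: 0010110

0010110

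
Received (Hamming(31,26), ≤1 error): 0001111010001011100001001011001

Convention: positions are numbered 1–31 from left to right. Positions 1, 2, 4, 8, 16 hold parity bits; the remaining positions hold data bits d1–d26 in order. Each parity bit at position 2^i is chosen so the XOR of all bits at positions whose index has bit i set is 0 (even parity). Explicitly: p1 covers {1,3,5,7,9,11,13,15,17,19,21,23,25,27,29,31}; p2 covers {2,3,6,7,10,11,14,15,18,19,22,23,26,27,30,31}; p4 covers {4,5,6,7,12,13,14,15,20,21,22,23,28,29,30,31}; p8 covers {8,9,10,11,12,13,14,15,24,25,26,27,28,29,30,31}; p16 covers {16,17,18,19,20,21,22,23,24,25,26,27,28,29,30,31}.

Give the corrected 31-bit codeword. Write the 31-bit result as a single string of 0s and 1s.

0001111010001011100001001011101

s1 (pos 1,3,5,7,9,11,13,15,17,19,21,23,25,27,29,31): 0⊕0⊕1⊕1⊕1⊕0⊕1⊕1⊕1⊕0⊕0⊕0⊕1⊕1⊕0⊕1 = 1
s2 (pos 2,3,6,7,10,11,14,15,18,19,22,23,26,27,30,31): 0⊕0⊕1⊕1⊕0⊕0⊕0⊕1⊕0⊕0⊕1⊕0⊕0⊕1⊕0⊕1 = 0
s4 (pos 4,5,6,7,12,13,14,15,20,21,22,23,28,29,30,31): 1⊕1⊕1⊕1⊕0⊕1⊕0⊕1⊕0⊕0⊕1⊕0⊕1⊕0⊕0⊕1 = 1
s8 (pos 8,9,10,11,12,13,14,15,24,25,26,27,28,29,30,31): 0⊕1⊕0⊕0⊕0⊕1⊕0⊕1⊕0⊕1⊕0⊕1⊕1⊕0⊕0⊕1 = 1
s16 (pos 16,17,18,19,20,21,22,23,24,25,26,27,28,29,30,31): 1⊕1⊕0⊕0⊕0⊕0⊕1⊕0⊕0⊕1⊕0⊕1⊕1⊕0⊕0⊕1 = 1
Syndrome s16…s1 = 11101 → error at position 29.
Flip position 29: 0001111010001011100001001011001 → 0001111010001011100001001011101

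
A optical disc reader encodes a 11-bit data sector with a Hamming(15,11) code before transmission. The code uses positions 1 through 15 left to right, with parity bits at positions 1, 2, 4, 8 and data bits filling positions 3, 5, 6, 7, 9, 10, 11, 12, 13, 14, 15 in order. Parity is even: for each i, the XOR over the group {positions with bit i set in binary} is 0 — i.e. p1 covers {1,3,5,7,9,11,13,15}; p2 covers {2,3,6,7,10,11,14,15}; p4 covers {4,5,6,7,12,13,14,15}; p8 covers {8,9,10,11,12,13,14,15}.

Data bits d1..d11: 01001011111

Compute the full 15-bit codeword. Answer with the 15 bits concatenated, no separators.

Place data at non-parity positions: p1 p2 0 p4 1 0 0 p8 1 0 1 1 1 1 1
p1 (pos 1,3,5,7,9,11,13,15): XOR of data positions = 0⊕1⊕0⊕1⊕1⊕1⊕1 = 1
p2 (pos 2,3,6,7,10,11,14,15): XOR of data positions = 0⊕0⊕0⊕0⊕1⊕1⊕1 = 1
p4 (pos 4,5,6,7,12,13,14,15): XOR of data positions = 1⊕0⊕0⊕1⊕1⊕1⊕1 = 1
p8 (pos 8,9,10,11,12,13,14,15): XOR of data positions = 1⊕0⊕1⊕1⊕1⊕1⊕1 = 0
Codeword: 110110001011111

110110001011111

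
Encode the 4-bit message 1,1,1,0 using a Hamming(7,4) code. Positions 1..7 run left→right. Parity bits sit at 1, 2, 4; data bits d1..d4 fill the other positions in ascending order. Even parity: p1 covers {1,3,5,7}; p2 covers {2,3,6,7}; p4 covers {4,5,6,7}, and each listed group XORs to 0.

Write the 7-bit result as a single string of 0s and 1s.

Place data at non-parity positions: p1 p2 1 p4 1 1 0
p1 (pos 1,3,5,7): XOR of data positions = 1⊕1⊕0 = 0
p2 (pos 2,3,6,7): XOR of data positions = 1⊕1⊕0 = 0
p4 (pos 4,5,6,7): XOR of data positions = 1⊕1⊕0 = 0
Codeword: 0010110

0010110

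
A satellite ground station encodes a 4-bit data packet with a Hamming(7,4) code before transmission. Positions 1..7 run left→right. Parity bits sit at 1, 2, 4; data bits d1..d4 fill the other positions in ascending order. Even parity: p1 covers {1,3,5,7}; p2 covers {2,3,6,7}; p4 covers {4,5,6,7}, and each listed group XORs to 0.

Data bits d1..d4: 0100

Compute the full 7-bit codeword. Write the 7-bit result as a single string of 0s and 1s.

Place data at non-parity positions: p1 p2 0 p4 1 0 0
p1 (pos 1,3,5,7): XOR of data positions = 0⊕1⊕0 = 1
p2 (pos 2,3,6,7): XOR of data positions = 0⊕0⊕0 = 0
p4 (pos 4,5,6,7): XOR of data positions = 1⊕0⊕0 = 1
Codeword: 1001100

1001100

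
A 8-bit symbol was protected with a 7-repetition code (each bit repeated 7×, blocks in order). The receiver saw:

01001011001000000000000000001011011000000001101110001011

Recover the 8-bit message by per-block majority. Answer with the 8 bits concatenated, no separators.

Block 1 (0100101): 3 ones → 0
Block 2 (1001000): 2 ones → 0
Block 3 (0000000): 0 ones → 0
Block 4 (0000000): 0 ones → 0
Block 5 (1011011): 5 ones → 1
Block 6 (0000000): 0 ones → 0
Block 7 (0110111): 5 ones → 1
Block 8 (0001011): 3 ones → 0

00001010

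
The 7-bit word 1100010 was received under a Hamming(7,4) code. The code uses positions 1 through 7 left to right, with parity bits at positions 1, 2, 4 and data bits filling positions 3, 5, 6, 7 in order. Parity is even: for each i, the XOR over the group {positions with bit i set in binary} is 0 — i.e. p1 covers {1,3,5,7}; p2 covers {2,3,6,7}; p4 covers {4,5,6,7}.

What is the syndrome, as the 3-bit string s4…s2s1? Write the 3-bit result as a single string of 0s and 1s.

s1 (pos 1,3,5,7): 1⊕0⊕0⊕0 = 1
s2 (pos 2,3,6,7): 1⊕0⊕1⊕0 = 0
s4 (pos 4,5,6,7): 0⊕0⊕1⊕0 = 1
Syndrome s4…s1 = 101 → error at position 5.

101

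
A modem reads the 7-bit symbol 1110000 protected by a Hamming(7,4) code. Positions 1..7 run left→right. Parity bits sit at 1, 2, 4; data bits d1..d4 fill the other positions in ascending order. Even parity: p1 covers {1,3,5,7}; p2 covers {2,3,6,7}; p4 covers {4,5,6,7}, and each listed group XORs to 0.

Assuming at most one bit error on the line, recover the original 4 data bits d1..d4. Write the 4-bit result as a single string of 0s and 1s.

s1 (pos 1,3,5,7): 1⊕1⊕0⊕0 = 0
s2 (pos 2,3,6,7): 1⊕1⊕0⊕0 = 0
s4 (pos 4,5,6,7): 0⊕0⊕0⊕0 = 0
Syndrome s4…s1 = 000 → no error.
Read data bits from positions 3,5,6,7: 1000

1000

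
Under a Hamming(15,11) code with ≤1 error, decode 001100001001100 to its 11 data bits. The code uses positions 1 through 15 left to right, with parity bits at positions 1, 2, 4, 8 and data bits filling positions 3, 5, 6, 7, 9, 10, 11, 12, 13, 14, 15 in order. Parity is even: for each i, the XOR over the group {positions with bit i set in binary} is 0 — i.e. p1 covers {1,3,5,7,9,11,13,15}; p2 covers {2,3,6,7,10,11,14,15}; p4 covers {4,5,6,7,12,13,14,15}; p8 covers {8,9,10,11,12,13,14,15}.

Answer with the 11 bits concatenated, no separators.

s1 (pos 1,3,5,7,9,11,13,15): 0⊕1⊕0⊕0⊕1⊕0⊕1⊕0 = 1
s2 (pos 2,3,6,7,10,11,14,15): 0⊕1⊕0⊕0⊕0⊕0⊕0⊕0 = 1
s4 (pos 4,5,6,7,12,13,14,15): 1⊕0⊕0⊕0⊕1⊕1⊕0⊕0 = 1
s8 (pos 8,9,10,11,12,13,14,15): 0⊕1⊕0⊕0⊕1⊕1⊕0⊕0 = 1
Syndrome s8…s1 = 1111 → error at position 15.
Flip position 15: 001100001001100 → 001100001001101
Read data bits from positions 3,5,6,7,9,10,11,12,13,14,15: 10001001101

10001001101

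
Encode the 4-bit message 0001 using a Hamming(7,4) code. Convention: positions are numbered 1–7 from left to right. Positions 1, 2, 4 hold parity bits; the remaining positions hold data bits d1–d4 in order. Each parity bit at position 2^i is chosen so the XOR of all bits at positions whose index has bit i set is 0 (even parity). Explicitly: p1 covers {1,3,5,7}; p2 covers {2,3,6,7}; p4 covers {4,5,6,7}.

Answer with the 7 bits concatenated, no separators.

1101001

Place data at non-parity positions: p1 p2 0 p4 0 0 1
p1 (pos 1,3,5,7): XOR of data positions = 0⊕0⊕1 = 1
p2 (pos 2,3,6,7): XOR of data positions = 0⊕0⊕1 = 1
p4 (pos 4,5,6,7): XOR of data positions = 0⊕0⊕1 = 1
Codeword: 1101001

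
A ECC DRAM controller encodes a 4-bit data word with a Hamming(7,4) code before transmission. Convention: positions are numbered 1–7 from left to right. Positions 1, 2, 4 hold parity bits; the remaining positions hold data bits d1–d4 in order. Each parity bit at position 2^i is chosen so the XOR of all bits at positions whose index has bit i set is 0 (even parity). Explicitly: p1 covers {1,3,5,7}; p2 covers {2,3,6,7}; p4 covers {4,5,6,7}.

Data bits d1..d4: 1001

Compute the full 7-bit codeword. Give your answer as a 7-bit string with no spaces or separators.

0011001

Place data at non-parity positions: p1 p2 1 p4 0 0 1
p1 (pos 1,3,5,7): XOR of data positions = 1⊕0⊕1 = 0
p2 (pos 2,3,6,7): XOR of data positions = 1⊕0⊕1 = 0
p4 (pos 4,5,6,7): XOR of data positions = 0⊕0⊕1 = 1
Codeword: 0011001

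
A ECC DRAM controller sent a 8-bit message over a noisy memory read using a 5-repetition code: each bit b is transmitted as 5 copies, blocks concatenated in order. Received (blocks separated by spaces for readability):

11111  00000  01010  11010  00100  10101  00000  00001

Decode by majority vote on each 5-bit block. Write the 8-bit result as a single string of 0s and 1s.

10010100

Block 1 (11111): 5 ones → 1
Block 2 (00000): 0 ones → 0
Block 3 (01010): 2 ones → 0
Block 4 (11010): 3 ones → 1
Block 5 (00100): 1 one → 0
Block 6 (10101): 3 ones → 1
Block 7 (00000): 0 ones → 0
Block 8 (00001): 1 one → 0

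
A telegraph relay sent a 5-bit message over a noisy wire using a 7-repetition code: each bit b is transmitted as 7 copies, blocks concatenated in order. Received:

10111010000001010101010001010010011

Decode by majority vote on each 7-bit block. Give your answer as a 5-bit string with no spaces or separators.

10000

Block 1 (1011101): 5 ones → 1
Block 2 (0000001): 1 one → 0
Block 3 (0101010): 3 ones → 0
Block 4 (1000101): 3 ones → 0
Block 5 (0010011): 3 ones → 0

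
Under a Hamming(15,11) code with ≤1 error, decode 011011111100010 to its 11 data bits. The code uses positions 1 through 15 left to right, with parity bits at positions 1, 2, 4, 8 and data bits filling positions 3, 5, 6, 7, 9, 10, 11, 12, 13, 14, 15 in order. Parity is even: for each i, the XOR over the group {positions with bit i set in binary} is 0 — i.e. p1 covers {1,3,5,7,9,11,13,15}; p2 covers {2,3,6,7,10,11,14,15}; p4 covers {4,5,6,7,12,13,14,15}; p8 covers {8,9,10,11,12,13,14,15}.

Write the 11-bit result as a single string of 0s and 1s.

11111100010

s1 (pos 1,3,5,7,9,11,13,15): 0⊕1⊕1⊕1⊕1⊕0⊕0⊕0 = 0
s2 (pos 2,3,6,7,10,11,14,15): 1⊕1⊕1⊕1⊕1⊕0⊕1⊕0 = 0
s4 (pos 4,5,6,7,12,13,14,15): 0⊕1⊕1⊕1⊕0⊕0⊕1⊕0 = 0
s8 (pos 8,9,10,11,12,13,14,15): 1⊕1⊕1⊕0⊕0⊕0⊕1⊕0 = 0
Syndrome s8…s1 = 0000 → no error.
Read data bits from positions 3,5,6,7,9,10,11,12,13,14,15: 11111100010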